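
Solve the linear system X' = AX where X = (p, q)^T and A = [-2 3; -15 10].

Coefficient matrix A = [[-2, 3], [-15, 10]].
Characteristic polynomial det(A - λI) = λ^2 - 8λ + 25 = 0.
Eigenvalues λ = 4 ± 3i (complex conjugate pair).
For λ=4+3i: an eigenvector is (1,2) - i(0,-1) = (1, 2 + i).
A real fundamental pair from Re and Im of e^((4+3i)t)v: X_1 = e^(4t)(cos(3t)·(1,2) + sin(3t)·(0,-1)), X_2 = e^(4t)(sin(3t)·(1,2) - cos(3t)·(0,-1)).
General solution: K_1X_1 + K_2X_2.

p(t) = K_1e^(4t)cos(3t) + K_2e^(4t)sin(3t), q(t) = -K_1e^(4t)sin(3t) + 2K_1e^(4t)cos(3t) + 2K_2e^(4t)sin(3t) + K_2e^(4t)cos(3t)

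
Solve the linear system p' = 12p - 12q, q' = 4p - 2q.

p(t) = -2C_1e^(6t) - 3C_2e^(4t), q(t) = -C_1e^(6t) - 2C_2e^(4t)

Coefficient matrix A = [[12, -12], [4, -2]].
Characteristic polynomial det(A - λI) = λ^2 - 10λ + 24 = 0.
Eigenvalues λ = 6, 4.
For λ=6: (A-λI) row 1 is [6, -12], so an eigenvector is (-2, -1).
For λ=4: (A-λI) row 1 is [8, -12], so an eigenvector is (-3, -2).
General solution: C_1e^(6t)(-2,-1) + C_2e^(4t)(-3,-2).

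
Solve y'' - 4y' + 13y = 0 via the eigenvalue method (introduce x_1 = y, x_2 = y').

y(t) = C_1e^(2t)cos(3t) + C_2e^(2t)sin(3t)

Let x_1 = y, x_2 = y'. Then x_1' = x_2 and x_2' = -13x_1 + 4x_2.
A = [[0,1],[-13,4]]; det(A-λI) = λ^2 - 4λ + 13.
Eigenvalues λ = 2 ± 3i.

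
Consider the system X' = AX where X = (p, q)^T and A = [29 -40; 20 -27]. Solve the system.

Coefficient matrix A = [[29, -40], [20, -27]].
Characteristic polynomial det(A - λI) = λ^2 - 2λ + 17 = 0.
Eigenvalues λ = 1 ± 4i (complex conjugate pair).
For λ=1+4i: an eigenvector is (3,2) - i(1,1) = (3 - i, 2 - i).
A real fundamental pair from Re and Im of e^((1+4i)t)v: X_1 = e^(t)(cos(4t)·(3,2) + sin(4t)·(1,1)), X_2 = e^(t)(sin(4t)·(3,2) - cos(4t)·(1,1)).
General solution: K_1X_1 + K_2X_2.

p(t) = K_1e^(t)sin(4t) + 3K_1e^(t)cos(4t) + 3K_2e^(t)sin(4t) - K_2e^(t)cos(4t), q(t) = K_1e^(t)sin(4t) + 2K_1e^(t)cos(4t) + 2K_2e^(t)sin(4t) - K_2e^(t)cos(4t)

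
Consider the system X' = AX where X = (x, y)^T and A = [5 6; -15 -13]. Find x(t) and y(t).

Coefficient matrix A = [[5, 6], [-15, -13]].
Characteristic polynomial det(A - λI) = λ^2 + 8λ + 25 = 0.
Eigenvalues λ = -4 ± 3i (complex conjugate pair).
For λ=-4+3i: an eigenvector is (1,-2) - i(-1,1) = (1 + i, -2 - i).
A real fundamental pair from Re and Im of e^((-4+3i)t)v: X_1 = e^(-4t)(cos(3t)·(1,-2) + sin(3t)·(-1,1)), X_2 = e^(-4t)(sin(3t)·(1,-2) - cos(3t)·(-1,1)).
General solution: C_1X_1 + C_2X_2.

x(t) = -C_1e^(-4t)sin(3t) + C_1e^(-4t)cos(3t) + C_2e^(-4t)sin(3t) + C_2e^(-4t)cos(3t), y(t) = C_1e^(-4t)sin(3t) - 2C_1e^(-4t)cos(3t) - 2C_2e^(-4t)sin(3t) - C_2e^(-4t)cos(3t)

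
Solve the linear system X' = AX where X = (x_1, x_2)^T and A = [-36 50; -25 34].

x_1(t) = -C_1e^(-t)sin(5t) + 3C_1e^(-t)cos(5t) + 3C_2e^(-t)sin(5t) + C_2e^(-t)cos(5t), x_2(t) = -C_1e^(-t)sin(5t) + 2C_1e^(-t)cos(5t) + 2C_2e^(-t)sin(5t) + C_2e^(-t)cos(5t)

Coefficient matrix A = [[-36, 50], [-25, 34]].
Characteristic polynomial det(A - λI) = λ^2 + 2λ + 26 = 0.
Eigenvalues λ = -1 ± 5i (complex conjugate pair).
For λ=-1+5i: an eigenvector is (3,2) - i(-1,-1) = (3 + i, 2 + i).
A real fundamental pair from Re and Im of e^((-1+5i)t)v: X_1 = e^(-t)(cos(5t)·(3,2) + sin(5t)·(-1,-1)), X_2 = e^(-t)(sin(5t)·(3,2) - cos(5t)·(-1,-1)).
General solution: C_1X_1 + C_2X_2.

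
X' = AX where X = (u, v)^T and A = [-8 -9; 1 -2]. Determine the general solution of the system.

Coefficient matrix A = [[-8, -9], [1, -2]].
Characteristic polynomial det(A - λI) = λ^2 + 10λ + 25 = 0.
Single eigenvalue λ = -5 with algebraic multiplicity 2.
Eigenvector v = (-3,1); generalized eigenvector w with (A-λI)w=v is (1,0).
General solution: e^(-5t)[K_1·v + K_2·(t·v + w)].

u(t) = -3K_1e^(-5t) - 3K_2te^(-5t) + K_2e^(-5t), v(t) = K_1e^(-5t) + K_2te^(-5t)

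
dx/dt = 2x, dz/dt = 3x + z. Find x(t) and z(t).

x(t) = -K_2e^(2t), z(t) = -K_1e^(t) - 3K_2e^(2t)

Coefficient matrix A = [[2, 0], [3, 1]].
Characteristic polynomial det(A - λI) = λ^2 - 3λ + 2 = 0.
Eigenvalues λ = 1, 2.
For λ=1: (A-λI) row 1 is [1, 0], so an eigenvector is (0, -1).
For λ=2: (A-λI) row 2 is [3, -1], so an eigenvector is (-1, -3).
General solution: K_1e^(t)(0,-1) + K_2e^(2t)(-1,-3).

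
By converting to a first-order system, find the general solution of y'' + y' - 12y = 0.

Let x_1 = y, x_2 = y'. Then x_1' = x_2 and x_2' = 12x_1 - x_2.
A = [[0,1],[12,-1]]; det(A-λI) = λ^2 + λ - 12.
Eigenvalues λ = -4, 3 with eigenvectors (1,-4), (1,3).

y(t) = c_1e^(-4t) + c_2e^(3t)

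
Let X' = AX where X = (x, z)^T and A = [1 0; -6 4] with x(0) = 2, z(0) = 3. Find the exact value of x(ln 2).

A = [[1,0],[-6,4]]; eigenvalues λ = 4, 1.
Eigenvectors: (0,-1) for λ=4, (-1,-2) for λ=1.
From the initial condition, c_1 = 1, c_2 = -2.
x(ln 2) = (1)(2^4)(0) + (-2)(2^1)(-1) = 4.

4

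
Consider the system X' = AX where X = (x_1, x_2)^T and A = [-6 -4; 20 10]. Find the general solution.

Coefficient matrix A = [[-6, -4], [20, 10]].
Characteristic polynomial det(A - λI) = λ^2 - 4λ + 20 = 0.
Eigenvalues λ = 2 ± 4i (complex conjugate pair).
For λ=2+4i: an eigenvector is (0,1) - i(-1,2) = (0 + i, 1 - 2i).
A real fundamental pair from Re and Im of e^((2+4i)t)v: X_1 = e^(2t)(cos(4t)·(0,1) + sin(4t)·(-1,2)), X_2 = e^(2t)(sin(4t)·(0,1) - cos(4t)·(-1,2)).
General solution: K_1X_1 + K_2X_2.

x_1(t) = -K_1e^(2t)sin(4t) + K_2e^(2t)cos(4t), x_2(t) = 2K_1e^(2t)sin(4t) + K_1e^(2t)cos(4t) + K_2e^(2t)sin(4t) - 2K_2e^(2t)cos(4t)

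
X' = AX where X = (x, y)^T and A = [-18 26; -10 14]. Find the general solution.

Coefficient matrix A = [[-18, 26], [-10, 14]].
Characteristic polynomial det(A - λI) = λ^2 + 4λ + 8 = 0.
Eigenvalues λ = -2 ± 2i (complex conjugate pair).
For λ=-2+2i: an eigenvector is (3,2) - i(2,1) = (3 - 2i, 2 - i).
A real fundamental pair from Re and Im of e^((-2+2i)t)v: X_1 = e^(-2t)(cos(2t)·(3,2) + sin(2t)·(2,1)), X_2 = e^(-2t)(sin(2t)·(3,2) - cos(2t)·(2,1)).
General solution: c_1X_1 + c_2X_2.

x(t) = 2c_1e^(-2t)sin(2t) + 3c_1e^(-2t)cos(2t) + 3c_2e^(-2t)sin(2t) - 2c_2e^(-2t)cos(2t), y(t) = c_1e^(-2t)sin(2t) + 2c_1e^(-2t)cos(2t) + 2c_2e^(-2t)sin(2t) - c_2e^(-2t)cos(2t)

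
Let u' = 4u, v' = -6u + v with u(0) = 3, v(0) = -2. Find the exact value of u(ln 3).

243

A = [[4,0],[-6,1]]; eigenvalues λ = 1, 4.
Eigenvectors: (0,-1) for λ=1, (1,-2) for λ=4.
From the initial condition, c_1 = -4, c_2 = 3.
u(ln 3) = (-4)(3^1)(0) + (3)(3^4)(1) = 243.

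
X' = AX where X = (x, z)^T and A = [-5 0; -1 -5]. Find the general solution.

Coefficient matrix A = [[-5, 0], [-1, -5]].
Characteristic polynomial det(A - λI) = λ^2 + 10λ + 25 = 0.
Single eigenvalue λ = -5 with algebraic multiplicity 2.
Eigenvector v = (0,-1); generalized eigenvector w with (A-λI)w=v is (1,0).
General solution: e^(-5t)[c_1·v + c_2·(t·v + w)].

x(t) = c_2e^(-5t), z(t) = -c_1e^(-5t) - c_2te^(-5t)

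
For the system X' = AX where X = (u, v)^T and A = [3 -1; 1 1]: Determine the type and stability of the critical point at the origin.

unstable improper node

A = [[3,-1],[1,1]]; det(A-λI) = λ^2 - 4λ + 4.
repeated λ = 2 with a single eigenvector.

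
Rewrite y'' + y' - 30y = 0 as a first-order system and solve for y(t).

y(t) = C_1e^(5t) + C_2e^(-6t)

Let x_1 = y, x_2 = y'. Then x_1' = x_2 and x_2' = 30x_1 - x_2.
A = [[0,1],[30,-1]]; det(A-λI) = λ^2 + λ - 30.
Eigenvalues λ = 5, -6 with eigenvectors (1,5), (1,-6).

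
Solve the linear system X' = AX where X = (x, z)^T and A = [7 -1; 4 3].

x(t) = -c_1e^(5t) - c_2te^(5t) + c_2e^(5t), z(t) = -2c_1e^(5t) - 2c_2te^(5t) + 3c_2e^(5t)

Coefficient matrix A = [[7, -1], [4, 3]].
Characteristic polynomial det(A - λI) = λ^2 - 10λ + 25 = 0.
Single eigenvalue λ = 5 with algebraic multiplicity 2.
Eigenvector v = (-1,-2); generalized eigenvector w with (A-λI)w=v is (1,3).
General solution: e^(5t)[c_1·v + c_2·(t·v + w)].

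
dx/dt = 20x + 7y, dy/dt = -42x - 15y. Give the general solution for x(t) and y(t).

x(t) = K_1e^(-t) + K_2e^(6t), y(t) = -3K_1e^(-t) - 2K_2e^(6t)

Coefficient matrix A = [[20, 7], [-42, -15]].
Characteristic polynomial det(A - λI) = λ^2 - 5λ - 6 = 0.
Eigenvalues λ = -1, 6.
For λ=-1: (A-λI) row 1 is [21, 7], so an eigenvector is (1, -3).
For λ=6: (A-λI) row 1 is [14, 7], so an eigenvector is (1, -2).
General solution: K_1e^(-t)(1,-3) + K_2e^(6t)(1,-2).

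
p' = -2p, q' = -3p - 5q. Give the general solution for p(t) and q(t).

p(t) = -C_1e^(-2t), q(t) = C_1e^(-2t) + C_2e^(-5t)

Coefficient matrix A = [[-2, 0], [-3, -5]].
Characteristic polynomial det(A - λI) = λ^2 + 7λ + 10 = 0.
Eigenvalues λ = -2, -5.
For λ=-2: (A-λI) row 2 is [-3, -3], so an eigenvector is (-1, 1).
For λ=-5: (A-λI) row 1 is [3, 0], so an eigenvector is (0, 1).
General solution: C_1e^(-2t)(-1,1) + C_2e^(-5t)(0,1).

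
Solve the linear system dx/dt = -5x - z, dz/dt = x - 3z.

x(t) = c_1e^(-4t) + c_2te^(-4t), z(t) = -c_1e^(-4t) - c_2te^(-4t) - c_2e^(-4t)

Coefficient matrix A = [[-5, -1], [1, -3]].
Characteristic polynomial det(A - λI) = λ^2 + 8λ + 16 = 0.
Single eigenvalue λ = -4 with algebraic multiplicity 2.
Eigenvector v = (1,-1); generalized eigenvector w with (A-λI)w=v is (0,-1).
General solution: e^(-4t)[c_1·v + c_2·(t·v + w)].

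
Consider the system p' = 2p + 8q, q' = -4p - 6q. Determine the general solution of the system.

Coefficient matrix A = [[2, 8], [-4, -6]].
Characteristic polynomial det(A - λI) = λ^2 + 4λ + 20 = 0.
Eigenvalues λ = -2 ± 4i (complex conjugate pair).
For λ=-2+4i: an eigenvector is (1,0) - i(1,-1) = (1 - i, 0 + i).
A real fundamental pair from Re and Im of e^((-2+4i)t)v: X_1 = e^(-2t)(cos(4t)·(1,0) + sin(4t)·(1,-1)), X_2 = e^(-2t)(sin(4t)·(1,0) - cos(4t)·(1,-1)).
General solution: K_1X_1 + K_2X_2.

p(t) = K_1e^(-2t)sin(4t) + K_1e^(-2t)cos(4t) + K_2e^(-2t)sin(4t) - K_2e^(-2t)cos(4t), q(t) = -K_1e^(-2t)sin(4t) + K_2e^(-2t)cos(4t)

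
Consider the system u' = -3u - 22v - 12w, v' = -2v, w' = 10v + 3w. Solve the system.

u(t) = c_1e^(-3t) + 2c_2e^(-2t) - 2c_3e^(3t), v(t) = c_2e^(-2t), w(t) = -2c_2e^(-2t) + c_3e^(3t)

Coefficient matrix A = [[-3, -22, -12], [0, -2, 0], [0, 10, 3]].
det(A - λI) = 0 gives eigenvalues λ = -3, -2, 3.
For λ=-3: eigenvector (1,0,0).
For λ=-2: eigenvector (2,1,-2).
For λ=3: eigenvector (-2,0,1).
General solution: c_1e^(-3t)(1,0,0) + c_2e^(-2t)(2,1,-2) + c_3e^(3t)(-2,0,1).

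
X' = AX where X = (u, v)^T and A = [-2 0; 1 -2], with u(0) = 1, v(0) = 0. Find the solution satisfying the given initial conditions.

u(t) = e^(-2t), v(t) = te^(-2t)

Coefficient matrix A = [[-2, 0], [1, -2]].
Characteristic polynomial det(A - λI) = λ^2 + 4λ + 4 = 0.
Single eigenvalue λ = -2 with algebraic multiplicity 2.
Eigenvector v = (0,1); generalized eigenvector w with (A-λI)w=v is (1,-2).
General solution: e^(-2t)[K_1·v + K_2·(t·v + w)].
Applying u(0)=1, v(0)=0 gives K_1=2, K_2=1.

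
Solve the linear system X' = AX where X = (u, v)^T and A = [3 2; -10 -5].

u(t) = -C_1e^(-t)sin(2t) + C_2e^(-t)cos(2t), v(t) = 2C_1e^(-t)sin(2t) - C_1e^(-t)cos(2t) - C_2e^(-t)sin(2t) - 2C_2e^(-t)cos(2t)

Coefficient matrix A = [[3, 2], [-10, -5]].
Characteristic polynomial det(A - λI) = λ^2 + 2λ + 5 = 0.
Eigenvalues λ = -1 ± 2i (complex conjugate pair).
For λ=-1+2i: an eigenvector is (0,-1) - i(-1,2) = (0 + i, -1 - 2i).
A real fundamental pair from Re and Im of e^((-1+2i)t)v: X_1 = e^(-t)(cos(2t)·(0,-1) + sin(2t)·(-1,2)), X_2 = e^(-t)(sin(2t)·(0,-1) - cos(2t)·(-1,2)).
General solution: C_1X_1 + C_2X_2.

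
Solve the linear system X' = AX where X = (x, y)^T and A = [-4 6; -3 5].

x(t) = 2c_1e^(-t) + c_2e^(2t), y(t) = c_1e^(-t) + c_2e^(2t)

Coefficient matrix A = [[-4, 6], [-3, 5]].
Characteristic polynomial det(A - λI) = λ^2 - λ - 2 = 0.
Eigenvalues λ = -1, 2.
For λ=-1: (A-λI) row 1 is [-3, 6], so an eigenvector is (2, 1).
For λ=2: (A-λI) row 1 is [-6, 6], so an eigenvector is (1, 1).
General solution: c_1e^(-t)(2,1) + c_2e^(2t)(1,1).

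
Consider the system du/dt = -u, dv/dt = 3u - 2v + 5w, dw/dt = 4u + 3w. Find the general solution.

Coefficient matrix A = [[-1, 0, 0], [3, -2, 5], [4, 0, 3]].
det(A - λI) = 0 gives eigenvalues λ = -1, -2, 3.
For λ=-1: eigenvector (1,-2,-1).
For λ=-2: eigenvector (0,1,0).
For λ=3: eigenvector (0,1,1).
General solution: K_1e^(-t)(1,-2,-1) + K_2e^(-2t)(0,1,0) + K_3e^(3t)(0,1,1).

u(t) = K_1e^(-t), v(t) = -2K_1e^(-t) + K_2e^(-2t) + K_3e^(3t), w(t) = -K_1e^(-t) + K_3e^(3t)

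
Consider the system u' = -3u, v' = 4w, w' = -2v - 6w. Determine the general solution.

Coefficient matrix A = [[-3, 0, 0], [0, 0, 4], [0, -2, -6]].
det(A - λI) = 0 gives eigenvalues λ = -4, -2, -3.
For λ=-4: eigenvector (0,-1,1).
For λ=-2: eigenvector (0,2,-1).
For λ=-3: eigenvector (1,0,0).
General solution: c_1e^(-4t)(0,-1,1) + c_2e^(-2t)(0,2,-1) + c_3e^(-3t)(1,0,0).

u(t) = c_3e^(-3t), v(t) = -c_1e^(-4t) + 2c_2e^(-2t), w(t) = c_1e^(-4t) - c_2e^(-2t)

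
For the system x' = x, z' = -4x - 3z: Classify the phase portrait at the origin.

saddle

A = [[1,0],[-4,-3]]; det(A-λI) = λ^2 + 2λ - 3.
λ = 1, -3: opposite signs.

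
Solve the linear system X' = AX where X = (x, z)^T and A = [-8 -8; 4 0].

x(t) = -K_1e^(-4t)sin(4t) - K_1e^(-4t)cos(4t) - K_2e^(-4t)sin(4t) + K_2e^(-4t)cos(4t), z(t) = K_1e^(-4t)cos(4t) + K_2e^(-4t)sin(4t)

Coefficient matrix A = [[-8, -8], [4, 0]].
Characteristic polynomial det(A - λI) = λ^2 + 8λ + 32 = 0.
Eigenvalues λ = -4 ± 4i (complex conjugate pair).
For λ=-4+4i: an eigenvector is (-1,1) - i(-1,0) = (-1 + i, 1).
A real fundamental pair from Re and Im of e^((-4+4i)t)v: X_1 = e^(-4t)(cos(4t)·(-1,1) + sin(4t)·(-1,0)), X_2 = e^(-4t)(sin(4t)·(-1,1) - cos(4t)·(-1,0)).
General solution: K_1X_1 + K_2X_2.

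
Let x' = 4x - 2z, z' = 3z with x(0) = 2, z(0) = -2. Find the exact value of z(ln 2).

A = [[4,-2],[0,3]]; eigenvalues λ = 4, 3.
Eigenvectors: (-1,0) for λ=4, (-2,-1) for λ=3.
From the initial condition, c_1 = -6, c_2 = 2.
z(ln 2) = (-6)(2^4)(0) + (2)(2^3)(-1) = -16.

-16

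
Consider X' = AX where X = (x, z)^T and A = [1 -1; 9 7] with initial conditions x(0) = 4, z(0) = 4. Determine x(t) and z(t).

x(t) = -16te^(4t) + 4e^(4t), z(t) = 48te^(4t) + 4e^(4t)

Coefficient matrix A = [[1, -1], [9, 7]].
Characteristic polynomial det(A - λI) = λ^2 - 8λ + 16 = 0.
Single eigenvalue λ = 4 with algebraic multiplicity 2.
Eigenvector v = (-1,3); generalized eigenvector w with (A-λI)w=v is (0,1).
General solution: e^(4t)[C_1·v + C_2·(t·v + w)].
Applying x(0)=4, z(0)=4 gives C_1=-4, C_2=16.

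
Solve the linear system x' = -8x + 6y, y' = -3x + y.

Coefficient matrix A = [[-8, 6], [-3, 1]].
Characteristic polynomial det(A - λI) = λ^2 + 7λ + 10 = 0.
Eigenvalues λ = -5, -2.
For λ=-5: (A-λI) row 1 is [-3, 6], so an eigenvector is (2, 1).
For λ=-2: (A-λI) row 1 is [-6, 6], so an eigenvector is (1, 1).
General solution: K_1e^(-5t)(2,1) + K_2e^(-2t)(1,1).

x(t) = 2K_1e^(-5t) + K_2e^(-2t), y(t) = K_1e^(-5t) + K_2e^(-2t)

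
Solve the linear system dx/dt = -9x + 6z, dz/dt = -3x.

Coefficient matrix A = [[-9, 6], [-3, 0]].
Characteristic polynomial det(A - λI) = λ^2 + 9λ + 18 = 0.
Eigenvalues λ = -6, -3.
For λ=-6: (A-λI) row 1 is [-3, 6], so an eigenvector is (2, 1).
For λ=-3: (A-λI) row 1 is [-6, 6], so an eigenvector is (-1, -1).
General solution: K_1e^(-6t)(2,1) + K_2e^(-3t)(-1,-1).

x(t) = 2K_1e^(-6t) - K_2e^(-3t), z(t) = K_1e^(-6t) - K_2e^(-3t)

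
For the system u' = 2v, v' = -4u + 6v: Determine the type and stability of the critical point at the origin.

unstable node

A = [[0,2],[-4,6]]; det(A-λI) = λ^2 - 6λ + 8.
λ = 4, 2: both positive.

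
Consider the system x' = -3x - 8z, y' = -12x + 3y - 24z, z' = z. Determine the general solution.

x(t) = -2K_2e^(t) - K_3e^(-3t), y(t) = K_1e^(3t) - 2K_3e^(-3t), z(t) = K_2e^(t)

Coefficient matrix A = [[-3, 0, -8], [-12, 3, -24], [0, 0, 1]].
det(A - λI) = 0 gives eigenvalues λ = 3, 1, -3.
For λ=3: eigenvector (0,1,0).
For λ=1: eigenvector (-2,0,1).
For λ=-3: eigenvector (-1,-2,0).
General solution: K_1e^(3t)(0,1,0) + K_2e^(t)(-2,0,1) + K_3e^(-3t)(-1,-2,0).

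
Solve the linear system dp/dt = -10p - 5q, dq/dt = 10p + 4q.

Coefficient matrix A = [[-10, -5], [10, 4]].
Characteristic polynomial det(A - λI) = λ^2 + 6λ + 10 = 0.
Eigenvalues λ = -3 ± i (complex conjugate pair).
For λ=-3+i: an eigenvector is (-1,1) - i(2,-3) = (-1 - 2i, 1 + 3i).
A real fundamental pair from Re and Im of e^((-3+i)t)v: X_1 = e^(-3t)(cos(t)·(-1,1) + sin(t)·(2,-3)), X_2 = e^(-3t)(sin(t)·(-1,1) - cos(t)·(2,-3)).
General solution: K_1X_1 + K_2X_2.

p(t) = 2K_1e^(-3t)sin(t) - K_1e^(-3t)cos(t) - K_2e^(-3t)sin(t) - 2K_2e^(-3t)cos(t), q(t) = -3K_1e^(-3t)sin(t) + K_1e^(-3t)cos(t) + K_2e^(-3t)sin(t) + 3K_2e^(-3t)cos(t)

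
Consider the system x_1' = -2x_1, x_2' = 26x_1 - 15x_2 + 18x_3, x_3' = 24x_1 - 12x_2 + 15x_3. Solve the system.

Coefficient matrix A = [[-2, 0, 0], [26, -15, 18], [24, -12, 15]].
det(A - λI) = 0 gives eigenvalues λ = -3, -2, 3.
For λ=-3: eigenvector (0,3,2).
For λ=-2: eigenvector (1,2,0).
For λ=3: eigenvector (0,1,1).
General solution: K_1e^(-3t)(0,3,2) + K_2e^(-2t)(1,2,0) + K_3e^(3t)(0,1,1).

x_1(t) = K_2e^(-2t), x_2(t) = 3K_1e^(-3t) + 2K_2e^(-2t) + K_3e^(3t), x_3(t) = 2K_1e^(-3t) + K_3e^(3t)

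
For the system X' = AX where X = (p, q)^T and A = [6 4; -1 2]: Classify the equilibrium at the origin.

A = [[6,4],[-1,2]]; det(A-λI) = λ^2 - 8λ + 16.
repeated λ = 4 with a single eigenvector.

unstable improper node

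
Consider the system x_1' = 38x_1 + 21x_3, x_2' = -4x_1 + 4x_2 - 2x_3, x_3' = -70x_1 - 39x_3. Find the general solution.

Coefficient matrix A = [[38, 0, 21], [-4, 4, -2], [-70, 0, -39]].
det(A - λI) = 0 gives eigenvalues λ = 4, -4, 3.
For λ=4: eigenvector (0,1,0).
For λ=-4: eigenvector (1,0,-2).
For λ=3: eigenvector (3,2,-5).
General solution: c_1e^(4t)(0,1,0) + c_2e^(-4t)(1,0,-2) + c_3e^(3t)(3,2,-5).

x_1(t) = c_2e^(-4t) + 3c_3e^(3t), x_2(t) = c_1e^(4t) + 2c_3e^(3t), x_3(t) = -2c_2e^(-4t) - 5c_3e^(3t)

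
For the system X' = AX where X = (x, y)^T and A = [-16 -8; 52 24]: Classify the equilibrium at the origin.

A = [[-16,-8],[52,24]]; det(A-λI) = λ^2 - 8λ + 32.
λ = 4 ± 4i: positive real part.

unstable spiral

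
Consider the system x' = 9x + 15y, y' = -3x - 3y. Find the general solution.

x(t) = 2K_1e^(3t)sin(3t) + K_1e^(3t)cos(3t) + K_2e^(3t)sin(3t) - 2K_2e^(3t)cos(3t), y(t) = -K_1e^(3t)sin(3t) + K_2e^(3t)cos(3t)

Coefficient matrix A = [[9, 15], [-3, -3]].
Characteristic polynomial det(A - λI) = λ^2 - 6λ + 18 = 0.
Eigenvalues λ = 3 ± 3i (complex conjugate pair).
For λ=3+3i: an eigenvector is (1,0) - i(2,-1) = (1 - 2i, 0 + i).
A real fundamental pair from Re and Im of e^((3+3i)t)v: X_1 = e^(3t)(cos(3t)·(1,0) + sin(3t)·(2,-1)), X_2 = e^(3t)(sin(3t)·(1,0) - cos(3t)·(2,-1)).
General solution: K_1X_1 + K_2X_2.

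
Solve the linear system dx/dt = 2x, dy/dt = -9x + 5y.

Coefficient matrix A = [[2, 0], [-9, 5]].
Characteristic polynomial det(A - λI) = λ^2 - 7λ + 10 = 0.
Eigenvalues λ = 2, 5.
For λ=2: (A-λI) row 2 is [-9, 3], so an eigenvector is (-1, -3).
For λ=5: (A-λI) row 1 is [-3, 0], so an eigenvector is (0, 1).
General solution: C_1e^(2t)(-1,-3) + C_2e^(5t)(0,1).

x(t) = -C_1e^(2t), y(t) = -3C_1e^(2t) + C_2e^(5t)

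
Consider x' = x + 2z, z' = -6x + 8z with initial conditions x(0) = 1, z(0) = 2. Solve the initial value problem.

Coefficient matrix A = [[1, 2], [-6, 8]].
Characteristic polynomial det(A - λI) = λ^2 - 9λ + 20 = 0.
Eigenvalues λ = 4, 5.
For λ=4: (A-λI) row 1 is [-3, 2], so an eigenvector is (-2, -3).
For λ=5: (A-λI) row 1 is [-4, 2], so an eigenvector is (1, 2).
General solution: c_1e^(4t)(-2,-3) + c_2e^(5t)(1,2).
Applying x(0)=1, z(0)=2 gives c_1=0, c_2=1.

x(t) = e^(5t), z(t) = 2e^(5t)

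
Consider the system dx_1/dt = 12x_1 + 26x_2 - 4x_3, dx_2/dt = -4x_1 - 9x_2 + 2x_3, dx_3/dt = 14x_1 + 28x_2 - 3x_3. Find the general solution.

Coefficient matrix A = [[12, 26, -4], [-4, -9, 2], [14, 28, -3]].
det(A - λI) = 0 gives eigenvalues λ = 4, -3, -1.
For λ=4: eigenvector (1,0,2).
For λ=-3: eigenvector (2,-1,1).
For λ=-1: eigenvector (-2,1,0).
General solution: c_1e^(4t)(1,0,2) + c_2e^(-3t)(2,-1,1) + c_3e^(-t)(-2,1,0).

x_1(t) = c_1e^(4t) + 2c_2e^(-3t) - 2c_3e^(-t), x_2(t) = -c_2e^(-3t) + c_3e^(-t), x_3(t) = 2c_1e^(4t) + c_2e^(-3t)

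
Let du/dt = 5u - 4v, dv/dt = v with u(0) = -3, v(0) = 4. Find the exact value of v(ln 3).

A = [[5,-4],[0,1]]; eigenvalues λ = 5, 1.
Eigenvectors: (-1,0) for λ=5, (1,1) for λ=1.
From the initial condition, c_1 = 7, c_2 = 4.
v(ln 3) = (7)(3^5)(0) + (4)(3^1)(1) = 12.

12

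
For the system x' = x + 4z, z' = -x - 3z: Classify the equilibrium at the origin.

A = [[1,4],[-1,-3]]; det(A-λI) = λ^2 + 2λ + 1.
repeated λ = -1 with a single eigenvector.

stable improper node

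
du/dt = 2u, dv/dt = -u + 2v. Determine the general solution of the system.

Coefficient matrix A = [[2, 0], [-1, 2]].
Characteristic polynomial det(A - λI) = λ^2 - 4λ + 4 = 0.
Single eigenvalue λ = 2 with algebraic multiplicity 2.
Eigenvector v = (0,-1); generalized eigenvector w with (A-λI)w=v is (1,-1).
General solution: e^(2t)[K_1·v + K_2·(t·v + w)].

u(t) = K_2e^(2t), v(t) = -K_1e^(2t) - K_2te^(2t) - K_2e^(2t)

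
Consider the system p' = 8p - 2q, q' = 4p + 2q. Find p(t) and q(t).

p(t) = -c_1e^(6t) + c_2e^(4t), q(t) = -c_1e^(6t) + 2c_2e^(4t)

Coefficient matrix A = [[8, -2], [4, 2]].
Characteristic polynomial det(A - λI) = λ^2 - 10λ + 24 = 0.
Eigenvalues λ = 6, 4.
For λ=6: (A-λI) row 1 is [2, -2], so an eigenvector is (-1, -1).
For λ=4: (A-λI) row 1 is [4, -2], so an eigenvector is (1, 2).
General solution: c_1e^(6t)(-1,-1) + c_2e^(4t)(1,2).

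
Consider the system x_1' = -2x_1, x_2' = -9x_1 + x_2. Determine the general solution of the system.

Coefficient matrix A = [[-2, 0], [-9, 1]].
Characteristic polynomial det(A - λI) = λ^2 + λ - 2 = 0.
Eigenvalues λ = 1, -2.
For λ=1: (A-λI) row 1 is [-3, 0], so an eigenvector is (0, -1).
For λ=-2: (A-λI) row 2 is [-9, 3], so an eigenvector is (1, 3).
General solution: C_1e^(t)(0,-1) + C_2e^(-2t)(1,3).

x_1(t) = C_2e^(-2t), x_2(t) = -C_1e^(t) + 3C_2e^(-2t)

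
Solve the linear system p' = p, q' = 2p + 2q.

Coefficient matrix A = [[1, 0], [2, 2]].
Characteristic polynomial det(A - λI) = λ^2 - 3λ + 2 = 0.
Eigenvalues λ = 1, 2.
For λ=1: (A-λI) row 2 is [2, 1], so an eigenvector is (1, -2).
For λ=2: (A-λI) row 1 is [-1, 0], so an eigenvector is (0, 1).
General solution: c_1e^(t)(1,-2) + c_2e^(2t)(0,1).

p(t) = c_1e^(t), q(t) = -2c_1e^(t) + c_2e^(2t)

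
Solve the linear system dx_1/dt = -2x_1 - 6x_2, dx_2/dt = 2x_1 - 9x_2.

x_1(t) = -2c_1e^(-5t) - 3c_2e^(-6t), x_2(t) = -c_1e^(-5t) - 2c_2e^(-6t)

Coefficient matrix A = [[-2, -6], [2, -9]].
Characteristic polynomial det(A - λI) = λ^2 + 11λ + 30 = 0.
Eigenvalues λ = -5, -6.
For λ=-5: (A-λI) row 1 is [3, -6], so an eigenvector is (-2, -1).
For λ=-6: (A-λI) row 1 is [4, -6], so an eigenvector is (-3, -2).
General solution: c_1e^(-5t)(-2,-1) + c_2e^(-6t)(-3,-2).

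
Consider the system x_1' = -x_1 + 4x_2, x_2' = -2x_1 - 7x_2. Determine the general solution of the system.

Coefficient matrix A = [[-1, 4], [-2, -7]].
Characteristic polynomial det(A - λI) = λ^2 + 8λ + 15 = 0.
Eigenvalues λ = -3, -5.
For λ=-3: (A-λI) row 1 is [2, 4], so an eigenvector is (2, -1).
For λ=-5: (A-λI) row 1 is [4, 4], so an eigenvector is (1, -1).
General solution: C_1e^(-3t)(2,-1) + C_2e^(-5t)(1,-1).

x_1(t) = 2C_1e^(-3t) + C_2e^(-5t), x_2(t) = -C_1e^(-3t) - C_2e^(-5t)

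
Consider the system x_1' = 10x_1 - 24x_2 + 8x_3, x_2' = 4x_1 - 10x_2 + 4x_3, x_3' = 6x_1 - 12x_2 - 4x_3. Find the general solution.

Coefficient matrix A = [[10, -24, 8], [4, -10, 4], [6, -12, -4]].
det(A - λI) = 0 gives eigenvalues λ = 2, -2, -4.
For λ=2: eigenvector (5,2,1).
For λ=-2: eigenvector (2,1,0).
For λ=-4: eigenvector (-4,-2,1).
General solution: C_1e^(2t)(5,2,1) + C_2e^(-2t)(2,1,0) + C_3e^(-4t)(-4,-2,1).

x_1(t) = 5C_1e^(2t) + 2C_2e^(-2t) - 4C_3e^(-4t), x_2(t) = 2C_1e^(2t) + C_2e^(-2t) - 2C_3e^(-4t), x_3(t) = C_1e^(2t) + C_3e^(-4t)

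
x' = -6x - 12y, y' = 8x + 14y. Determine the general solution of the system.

Coefficient matrix A = [[-6, -12], [8, 14]].
Characteristic polynomial det(A - λI) = λ^2 - 8λ + 12 = 0.
Eigenvalues λ = 6, 2.
For λ=6: (A-λI) row 1 is [-12, -12], so an eigenvector is (-1, 1).
For λ=2: (A-λI) row 1 is [-8, -12], so an eigenvector is (3, -2).
General solution: C_1e^(6t)(-1,1) + C_2e^(2t)(3,-2).

x(t) = -C_1e^(6t) + 3C_2e^(2t), y(t) = C_1e^(6t) - 2C_2e^(2t)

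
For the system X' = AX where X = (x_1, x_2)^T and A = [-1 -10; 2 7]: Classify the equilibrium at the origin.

unstable spiral

A = [[-1,-10],[2,7]]; det(A-λI) = λ^2 - 6λ + 13.
λ = 3 ± 2i: positive real part.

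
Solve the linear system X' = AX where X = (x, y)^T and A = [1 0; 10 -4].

x(t) = K_2e^(t), y(t) = -K_1e^(-4t) + 2K_2e^(t)

Coefficient matrix A = [[1, 0], [10, -4]].
Characteristic polynomial det(A - λI) = λ^2 + 3λ - 4 = 0.
Eigenvalues λ = -4, 1.
For λ=-4: (A-λI) row 1 is [5, 0], so an eigenvector is (0, -1).
For λ=1: (A-λI) row 2 is [10, -5], so an eigenvector is (1, 2).
General solution: K_1e^(-4t)(0,-1) + K_2e^(t)(1,2).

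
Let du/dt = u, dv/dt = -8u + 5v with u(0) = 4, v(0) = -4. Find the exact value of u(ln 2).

8

A = [[1,0],[-8,5]]; eigenvalues λ = 5, 1.
Eigenvectors: (0,-1) for λ=5, (-1,-2) for λ=1.
From the initial condition, c_1 = 12, c_2 = -4.
u(ln 2) = (12)(2^5)(0) + (-4)(2^1)(-1) = 8.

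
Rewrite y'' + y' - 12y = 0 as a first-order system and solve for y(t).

Let x_1 = y, x_2 = y'. Then x_1' = x_2 and x_2' = 12x_1 - x_2.
A = [[0,1],[12,-1]]; det(A-λI) = λ^2 + λ - 12.
Eigenvalues λ = -4, 3 with eigenvectors (1,-4), (1,3).

y(t) = c_1e^(-4t) + c_2e^(3t)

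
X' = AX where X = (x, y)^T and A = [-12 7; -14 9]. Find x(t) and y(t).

Coefficient matrix A = [[-12, 7], [-14, 9]].
Characteristic polynomial det(A - λI) = λ^2 + 3λ - 10 = 0.
Eigenvalues λ = -5, 2.
For λ=-5: (A-λI) row 1 is [-7, 7], so an eigenvector is (-1, -1).
For λ=2: (A-λI) row 1 is [-14, 7], so an eigenvector is (1, 2).
General solution: K_1e^(-5t)(-1,-1) + K_2e^(2t)(1,2).

x(t) = -K_1e^(-5t) + K_2e^(2t), y(t) = -K_1e^(-5t) + 2K_2e^(2t)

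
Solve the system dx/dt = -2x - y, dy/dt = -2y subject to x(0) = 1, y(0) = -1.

Coefficient matrix A = [[-2, -1], [0, -2]].
Characteristic polynomial det(A - λI) = λ^2 + 4λ + 4 = 0.
Single eigenvalue λ = -2 with algebraic multiplicity 2.
Eigenvector v = (-1,0); generalized eigenvector w with (A-λI)w=v is (3,1).
General solution: e^(-2t)[K_1·v + K_2·(t·v + w)].
Applying x(0)=1, y(0)=-1 gives K_1=-4, K_2=-1.

x(t) = te^(-2t) + e^(-2t), y(t) = -e^(-2t)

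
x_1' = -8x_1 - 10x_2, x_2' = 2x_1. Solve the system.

Coefficient matrix A = [[-8, -10], [2, 0]].
Characteristic polynomial det(A - λI) = λ^2 + 8λ + 20 = 0.
Eigenvalues λ = -4 ± 2i (complex conjugate pair).
For λ=-4+2i: an eigenvector is (-1,0) - i(2,-1) = (-1 - 2i, 0 + i).
A real fundamental pair from Re and Im of e^((-4+2i)t)v: X_1 = e^(-4t)(cos(2t)·(-1,0) + sin(2t)·(2,-1)), X_2 = e^(-4t)(sin(2t)·(-1,0) - cos(2t)·(2,-1)).
General solution: C_1X_1 + C_2X_2.

x_1(t) = 2C_1e^(-4t)sin(2t) - C_1e^(-4t)cos(2t) - C_2e^(-4t)sin(2t) - 2C_2e^(-4t)cos(2t), x_2(t) = -C_1e^(-4t)sin(2t) + C_2e^(-4t)cos(2t)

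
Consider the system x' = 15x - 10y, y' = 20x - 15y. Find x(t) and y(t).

x(t) = c_1e^(5t) + c_2e^(-5t), y(t) = c_1e^(5t) + 2c_2e^(-5t)

Coefficient matrix A = [[15, -10], [20, -15]].
Characteristic polynomial det(A - λI) = λ^2 - 25 = 0.
Eigenvalues λ = 5, -5.
For λ=5: (A-λI) row 1 is [10, -10], so an eigenvector is (1, 1).
For λ=-5: (A-λI) row 1 is [20, -10], so an eigenvector is (1, 2).
General solution: c_1e^(5t)(1,1) + c_2e^(-5t)(1,2).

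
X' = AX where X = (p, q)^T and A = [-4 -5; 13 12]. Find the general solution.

Coefficient matrix A = [[-4, -5], [13, 12]].
Characteristic polynomial det(A - λI) = λ^2 - 8λ + 17 = 0.
Eigenvalues λ = 4 ± i (complex conjugate pair).
For λ=4+i: an eigenvector is (-2,3) - i(1,-2) = (-2 - i, 3 + 2i).
A real fundamental pair from Re and Im of e^((4+i)t)v: X_1 = e^(4t)(cos(t)·(-2,3) + sin(t)·(1,-2)), X_2 = e^(4t)(sin(t)·(-2,3) - cos(t)·(1,-2)).
General solution: C_1X_1 + C_2X_2.

p(t) = C_1e^(4t)sin(t) - 2C_1e^(4t)cos(t) - 2C_2e^(4t)sin(t) - C_2e^(4t)cos(t), q(t) = -2C_1e^(4t)sin(t) + 3C_1e^(4t)cos(t) + 3C_2e^(4t)sin(t) + 2C_2e^(4t)cos(t)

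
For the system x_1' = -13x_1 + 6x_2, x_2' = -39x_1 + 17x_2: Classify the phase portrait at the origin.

A = [[-13,6],[-39,17]]; det(A-λI) = λ^2 - 4λ + 13.
λ = 2 ± 3i: positive real part.

unstable spiral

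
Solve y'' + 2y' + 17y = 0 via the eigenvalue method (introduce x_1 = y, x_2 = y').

Let x_1 = y, x_2 = y'. Then x_1' = x_2 and x_2' = -17x_1 - 2x_2.
A = [[0,1],[-17,-2]]; det(A-λI) = λ^2 + 2λ + 17.
Eigenvalues λ = -1 ± 4i.

y(t) = c_1e^(-t)cos(4t) + c_2e^(-t)sin(4t)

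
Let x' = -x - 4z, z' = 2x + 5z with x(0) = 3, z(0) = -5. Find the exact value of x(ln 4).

A = [[-1,-4],[2,5]]; eigenvalues λ = 3, 1.
Eigenvectors: (-1,1) for λ=3, (-2,1) for λ=1.
From the initial condition, c_1 = -7, c_2 = 2.
x(ln 4) = (-7)(4^3)(-1) + (2)(4^1)(-2) = 432.

432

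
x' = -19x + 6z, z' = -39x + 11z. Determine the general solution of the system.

x(t) = C_1e^(-4t)sin(3t) - C_1e^(-4t)cos(3t) - C_2e^(-4t)sin(3t) - C_2e^(-4t)cos(3t), z(t) = 3C_1e^(-4t)sin(3t) - 2C_1e^(-4t)cos(3t) - 2C_2e^(-4t)sin(3t) - 3C_2e^(-4t)cos(3t)

Coefficient matrix A = [[-19, 6], [-39, 11]].
Characteristic polynomial det(A - λI) = λ^2 + 8λ + 25 = 0.
Eigenvalues λ = -4 ± 3i (complex conjugate pair).
For λ=-4+3i: an eigenvector is (-1,-2) - i(1,3) = (-1 - i, -2 - 3i).
A real fundamental pair from Re and Im of e^((-4+3i)t)v: X_1 = e^(-4t)(cos(3t)·(-1,-2) + sin(3t)·(1,3)), X_2 = e^(-4t)(sin(3t)·(-1,-2) - cos(3t)·(1,3)).
General solution: C_1X_1 + C_2X_2.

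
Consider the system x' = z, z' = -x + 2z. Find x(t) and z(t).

Coefficient matrix A = [[0, 1], [-1, 2]].
Characteristic polynomial det(A - λI) = λ^2 - 2λ + 1 = 0.
Single eigenvalue λ = 1 with algebraic multiplicity 2.
Eigenvector v = (1,1); generalized eigenvector w with (A-λI)w=v is (-1,0).
General solution: e^(t)[K_1·v + K_2·(t·v + w)].

x(t) = K_1e^(t) + K_2te^(t) - K_2e^(t), z(t) = K_1e^(t) + K_2te^(t)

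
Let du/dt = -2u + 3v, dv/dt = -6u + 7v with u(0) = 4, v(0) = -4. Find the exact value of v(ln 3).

A = [[-2,3],[-6,7]]; eigenvalues λ = 1, 4.
Eigenvectors: (1,1) for λ=1, (-1,-2) for λ=4.
From the initial condition, c_1 = 12, c_2 = 8.
v(ln 3) = (12)(3^1)(1) + (8)(3^4)(-2) = -1260.

-1260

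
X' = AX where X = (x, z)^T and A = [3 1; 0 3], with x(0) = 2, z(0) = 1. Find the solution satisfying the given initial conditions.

x(t) = te^(3t) + 2e^(3t), z(t) = e^(3t)

Coefficient matrix A = [[3, 1], [0, 3]].
Characteristic polynomial det(A - λI) = λ^2 - 6λ + 9 = 0.
Single eigenvalue λ = 3 with algebraic multiplicity 2.
Eigenvector v = (-1,0); generalized eigenvector w with (A-λI)w=v is (-3,-1).
General solution: e^(3t)[c_1·v + c_2·(t·v + w)].
Applying x(0)=2, z(0)=1 gives c_1=1, c_2=-1.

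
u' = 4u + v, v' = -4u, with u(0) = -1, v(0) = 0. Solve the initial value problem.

u(t) = -2te^(2t) - e^(2t), v(t) = 4te^(2t)

Coefficient matrix A = [[4, 1], [-4, 0]].
Characteristic polynomial det(A - λI) = λ^2 - 4λ + 4 = 0.
Single eigenvalue λ = 2 with algebraic multiplicity 2.
Eigenvector v = (-1,2); generalized eigenvector w with (A-λI)w=v is (-2,3).
General solution: e^(2t)[c_1·v + c_2·(t·v + w)].
Applying u(0)=-1, v(0)=0 gives c_1=-3, c_2=2.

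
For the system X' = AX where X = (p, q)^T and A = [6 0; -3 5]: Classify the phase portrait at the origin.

unstable node

A = [[6,0],[-3,5]]; det(A-λI) = λ^2 - 11λ + 30.
λ = 5, 6: both positive.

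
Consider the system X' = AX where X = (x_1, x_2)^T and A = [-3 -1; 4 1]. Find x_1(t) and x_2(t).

Coefficient matrix A = [[-3, -1], [4, 1]].
Characteristic polynomial det(A - λI) = λ^2 + 2λ + 1 = 0.
Single eigenvalue λ = -1 with algebraic multiplicity 2.
Eigenvector v = (-1,2); generalized eigenvector w with (A-λI)w=v is (-1,3).
General solution: e^(-t)[c_1·v + c_2·(t·v + w)].

x_1(t) = -c_1e^(-t) - c_2te^(-t) - c_2e^(-t), x_2(t) = 2c_1e^(-t) + 2c_2te^(-t) + 3c_2e^(-t)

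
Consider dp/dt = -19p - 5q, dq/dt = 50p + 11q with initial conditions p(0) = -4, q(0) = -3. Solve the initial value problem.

Coefficient matrix A = [[-19, -5], [50, 11]].
Characteristic polynomial det(A - λI) = λ^2 + 8λ + 41 = 0.
Eigenvalues λ = -4 ± 5i (complex conjugate pair).
For λ=-4+5i: an eigenvector is (1,-3) - i(0,1) = (1, -3 - i).
A real fundamental pair from Re and Im of e^((-4+5i)t)v: X_1 = e^(-4t)(cos(5t)·(1,-3) + sin(5t)·(0,1)), X_2 = e^(-4t)(sin(5t)·(1,-3) - cos(5t)·(0,1)).
General solution: C_1X_1 + C_2X_2.
Applying p(0)=-4, q(0)=-3 gives C_1=-4, C_2=15.

p(t) = 15e^(-4t)sin(5t) - 4e^(-4t)cos(5t), q(t) = -49e^(-4t)sin(5t) - 3e^(-4t)cos(5t)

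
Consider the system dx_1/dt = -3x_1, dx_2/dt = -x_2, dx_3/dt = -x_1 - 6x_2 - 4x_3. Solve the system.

Coefficient matrix A = [[-3, 0, 0], [0, -1, 0], [-1, -6, -4]].
det(A - λI) = 0 gives eigenvalues λ = -4, -1, -3.
For λ=-4: eigenvector (0,0,1).
For λ=-1: eigenvector (0,1,-2).
For λ=-3: eigenvector (1,0,-1).
General solution: K_1e^(-4t)(0,0,1) + K_2e^(-t)(0,1,-2) + K_3e^(-3t)(1,0,-1).

x_1(t) = K_3e^(-3t), x_2(t) = K_2e^(-t), x_3(t) = K_1e^(-4t) - 2K_2e^(-t) - K_3e^(-3t)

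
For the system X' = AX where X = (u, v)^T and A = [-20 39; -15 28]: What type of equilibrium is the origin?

A = [[-20,39],[-15,28]]; det(A-λI) = λ^2 - 8λ + 25.
λ = 4 ± 3i: positive real part.

unstable spiral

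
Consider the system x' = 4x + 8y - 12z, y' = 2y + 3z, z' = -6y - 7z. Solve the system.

Coefficient matrix A = [[4, 8, -12], [0, 2, 3], [0, -6, -7]].
det(A - λI) = 0 gives eigenvalues λ = 4, -1, -4.
For λ=4: eigenvector (1,0,0).
For λ=-1: eigenvector (-4,1,-1).
For λ=-4: eigenvector (-4,1,-2).
General solution: K_1e^(4t)(1,0,0) + K_2e^(-t)(-4,1,-1) + K_3e^(-4t)(-4,1,-2).

x(t) = K_1e^(4t) - 4K_2e^(-t) - 4K_3e^(-4t), y(t) = K_2e^(-t) + K_3e^(-4t), z(t) = -K_2e^(-t) - 2K_3e^(-4t)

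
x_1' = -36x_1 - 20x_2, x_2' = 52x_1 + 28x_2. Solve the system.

Coefficient matrix A = [[-36, -20], [52, 28]].
Characteristic polynomial det(A - λI) = λ^2 + 8λ + 32 = 0.
Eigenvalues λ = -4 ± 4i (complex conjugate pair).
For λ=-4+4i: an eigenvector is (1,-2) - i(2,-3) = (1 - 2i, -2 + 3i).
A real fundamental pair from Re and Im of e^((-4+4i)t)v: X_1 = e^(-4t)(cos(4t)·(1,-2) + sin(4t)·(2,-3)), X_2 = e^(-4t)(sin(4t)·(1,-2) - cos(4t)·(2,-3)).
General solution: C_1X_1 + C_2X_2.

x_1(t) = 2C_1e^(-4t)sin(4t) + C_1e^(-4t)cos(4t) + C_2e^(-4t)sin(4t) - 2C_2e^(-4t)cos(4t), x_2(t) = -3C_1e^(-4t)sin(4t) - 2C_1e^(-4t)cos(4t) - 2C_2e^(-4t)sin(4t) + 3C_2e^(-4t)cos(4t)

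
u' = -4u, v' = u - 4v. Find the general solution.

Coefficient matrix A = [[-4, 0], [1, -4]].
Characteristic polynomial det(A - λI) = λ^2 + 8λ + 16 = 0.
Single eigenvalue λ = -4 with algebraic multiplicity 2.
Eigenvector v = (0,1); generalized eigenvector w with (A-λI)w=v is (1,-1).
General solution: e^(-4t)[C_1·v + C_2·(t·v + w)].

u(t) = C_2e^(-4t), v(t) = C_1e^(-4t) + C_2te^(-4t) - C_2e^(-4t)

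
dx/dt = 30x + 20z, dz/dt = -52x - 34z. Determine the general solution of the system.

Coefficient matrix A = [[30, 20], [-52, -34]].
Characteristic polynomial det(A - λI) = λ^2 + 4λ + 20 = 0.
Eigenvalues λ = -2 ± 4i (complex conjugate pair).
For λ=-2+4i: an eigenvector is (-2,3) - i(-1,2) = (-2 + i, 3 - 2i).
A real fundamental pair from Re and Im of e^((-2+4i)t)v: X_1 = e^(-2t)(cos(4t)·(-2,3) + sin(4t)·(-1,2)), X_2 = e^(-2t)(sin(4t)·(-2,3) - cos(4t)·(-1,2)).
General solution: C_1X_1 + C_2X_2.

x(t) = -C_1e^(-2t)sin(4t) - 2C_1e^(-2t)cos(4t) - 2C_2e^(-2t)sin(4t) + C_2e^(-2t)cos(4t), z(t) = 2C_1e^(-2t)sin(4t) + 3C_1e^(-2t)cos(4t) + 3C_2e^(-2t)sin(4t) - 2C_2e^(-2t)cos(4t)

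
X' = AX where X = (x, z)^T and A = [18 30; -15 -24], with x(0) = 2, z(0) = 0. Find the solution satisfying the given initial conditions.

x(t) = 14e^(-3t)sin(3t) + 2e^(-3t)cos(3t), z(t) = -10e^(-3t)sin(3t)

Coefficient matrix A = [[18, 30], [-15, -24]].
Characteristic polynomial det(A - λI) = λ^2 + 6λ + 18 = 0.
Eigenvalues λ = -3 ± 3i (complex conjugate pair).
For λ=-3+3i: an eigenvector is (-3,2) - i(-1,1) = (-3 + i, 2 - i).
A real fundamental pair from Re and Im of e^((-3+3i)t)v: X_1 = e^(-3t)(cos(3t)·(-3,2) + sin(3t)·(-1,1)), X_2 = e^(-3t)(sin(3t)·(-3,2) - cos(3t)·(-1,1)).
General solution: c_1X_1 + c_2X_2.
Applying x(0)=2, z(0)=0 gives c_1=-2, c_2=-4.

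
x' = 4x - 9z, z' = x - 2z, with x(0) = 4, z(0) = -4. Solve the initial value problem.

Coefficient matrix A = [[4, -9], [1, -2]].
Characteristic polynomial det(A - λI) = λ^2 - 2λ + 1 = 0.
Single eigenvalue λ = 1 with algebraic multiplicity 2.
Eigenvector v = (-3,-1); generalized eigenvector w with (A-λI)w=v is (2,1).
General solution: e^(t)[C_1·v + C_2·(t·v + w)].
Applying x(0)=4, z(0)=-4 gives C_1=-12, C_2=-16.

x(t) = 48te^(t) + 4e^(t), z(t) = 16te^(t) - 4e^(t)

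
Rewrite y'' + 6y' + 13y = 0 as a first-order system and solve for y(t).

Let x_1 = y, x_2 = y'. Then x_1' = x_2 and x_2' = -13x_1 - 6x_2.
A = [[0,1],[-13,-6]]; det(A-λI) = λ^2 + 6λ + 13.
Eigenvalues λ = -3 ± 2i.

y(t) = C_1e^(-3t)cos(2t) + C_2e^(-3t)sin(2t)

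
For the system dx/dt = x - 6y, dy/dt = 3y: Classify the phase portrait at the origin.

unstable node

A = [[1,-6],[0,3]]; det(A-λI) = λ^2 - 4λ + 3.
λ = 3, 1: both positive.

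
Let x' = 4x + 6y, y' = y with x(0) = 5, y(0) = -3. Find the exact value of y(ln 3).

-9

A = [[4,6],[0,1]]; eigenvalues λ = 1, 4.
Eigenvectors: (2,-1) for λ=1, (1,0) for λ=4.
From the initial condition, c_1 = 3, c_2 = -1.
y(ln 3) = (3)(3^1)(-1) + (-1)(3^4)(0) = -9.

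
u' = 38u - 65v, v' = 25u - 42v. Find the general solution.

Coefficient matrix A = [[38, -65], [25, -42]].
Characteristic polynomial det(A - λI) = λ^2 + 4λ + 29 = 0.
Eigenvalues λ = -2 ± 5i (complex conjugate pair).
For λ=-2+5i: an eigenvector is (-3,-2) - i(2,1) = (-3 - 2i, -2 - i).
A real fundamental pair from Re and Im of e^((-2+5i)t)v: X_1 = e^(-2t)(cos(5t)·(-3,-2) + sin(5t)·(2,1)), X_2 = e^(-2t)(sin(5t)·(-3,-2) - cos(5t)·(2,1)).
General solution: C_1X_1 + C_2X_2.

u(t) = 2C_1e^(-2t)sin(5t) - 3C_1e^(-2t)cos(5t) - 3C_2e^(-2t)sin(5t) - 2C_2e^(-2t)cos(5t), v(t) = C_1e^(-2t)sin(5t) - 2C_1e^(-2t)cos(5t) - 2C_2e^(-2t)sin(5t) - C_2e^(-2t)cos(5t)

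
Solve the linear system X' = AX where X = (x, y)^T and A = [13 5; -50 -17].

Coefficient matrix A = [[13, 5], [-50, -17]].
Characteristic polynomial det(A - λI) = λ^2 + 4λ + 29 = 0.
Eigenvalues λ = -2 ± 5i (complex conjugate pair).
For λ=-2+5i: an eigenvector is (0,-1) - i(-1,3) = (0 + i, -1 - 3i).
A real fundamental pair from Re and Im of e^((-2+5i)t)v: X_1 = e^(-2t)(cos(5t)·(0,-1) + sin(5t)·(-1,3)), X_2 = e^(-2t)(sin(5t)·(0,-1) - cos(5t)·(-1,3)).
General solution: c_1X_1 + c_2X_2.

x(t) = -c_1e^(-2t)sin(5t) + c_2e^(-2t)cos(5t), y(t) = 3c_1e^(-2t)sin(5t) - c_1e^(-2t)cos(5t) - c_2e^(-2t)sin(5t) - 3c_2e^(-2t)cos(5t)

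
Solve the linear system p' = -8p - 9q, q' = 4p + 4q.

p(t) = 3c_1e^(-2t) + 3c_2te^(-2t) - 2c_2e^(-2t), q(t) = -2c_1e^(-2t) - 2c_2te^(-2t) + c_2e^(-2t)

Coefficient matrix A = [[-8, -9], [4, 4]].
Characteristic polynomial det(A - λI) = λ^2 + 4λ + 4 = 0.
Single eigenvalue λ = -2 with algebraic multiplicity 2.
Eigenvector v = (3,-2); generalized eigenvector w with (A-λI)w=v is (-2,1).
General solution: e^(-2t)[c_1·v + c_2·(t·v + w)].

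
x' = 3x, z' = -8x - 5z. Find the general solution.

x(t) = K_2e^(3t), z(t) = K_1e^(-5t) - K_2e^(3t)

Coefficient matrix A = [[3, 0], [-8, -5]].
Characteristic polynomial det(A - λI) = λ^2 + 2λ - 15 = 0.
Eigenvalues λ = -5, 3.
For λ=-5: (A-λI) row 1 is [8, 0], so an eigenvector is (0, 1).
For λ=3: (A-λI) row 2 is [-8, -8], so an eigenvector is (1, -1).
General solution: K_1e^(-5t)(0,1) + K_2e^(3t)(1,-1).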